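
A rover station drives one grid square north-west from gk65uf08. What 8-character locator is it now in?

Longitude extended square 0; −1 → -1, wraps to 9, carry into subsquare.
Longitude subsquare u = 20; −1 → 19 = t.
Latitude extended square 8; +1 → 9.

GK65tf99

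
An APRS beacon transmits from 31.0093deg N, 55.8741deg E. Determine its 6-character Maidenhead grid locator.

Offset from 180°W / 90°S: lon 235.8741°, lat 121.0093°.
Field: lon ⌊235.8741/20⌋ = 11 → L; lat ⌊121.0093/10⌋ = 12 → M.
Square: lon ⌊15.8741/2⌋ = 7; lat ⌊1.0093/1⌋ = 1.
Subsquare: lon ⌊1.8741/0.0833333⌋ = 22 → w; lat ⌊0.0093/0.0416667⌋ = 0 → a.

LM71wa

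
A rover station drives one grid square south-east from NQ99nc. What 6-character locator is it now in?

NQ99ob

Longitude subsquare n = 13; +1 → 14 = o.
Latitude subsquare c = 2; −1 → 1 = b.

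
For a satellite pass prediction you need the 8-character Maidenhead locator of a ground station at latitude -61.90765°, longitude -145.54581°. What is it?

BC78fc42

Shift to the Maidenhead origin (180°W, 90°S): lon 34.45419, lat 28.09235.
Field: 34.45419/20 → 1 → B, 28.09235/10 → 2 → C; chars BC.
Square: 14.45419/2 → 7, 8.09235/1 → 8; chars 78.
Subsquare: 0.45419/0.0833333 → 5 → f, 0.09235/0.0416667 → 2 → c; chars fc.
Extended square: 0.03752/0.00833333 → 4, 0.00902/0.00416667 → 2; chars 42.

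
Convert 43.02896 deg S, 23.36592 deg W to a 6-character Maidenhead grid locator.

Add 180° to longitude and 90° to latitude: 156.6341, 46.9710.
Field: 156.6341/20 → 7 → H, 46.9710/10 → 4 → E; chars HE.
Square: 16.6341/2 → 8, 6.9710/1 → 6; chars 86.
Subsquare: 0.6341/0.0833333 → 7 → h, 0.9710/0.0416667 → 23 → x; chars hx.

HE86hx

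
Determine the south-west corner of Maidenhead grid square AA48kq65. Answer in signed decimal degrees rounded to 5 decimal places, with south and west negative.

-81.31250, -171.11667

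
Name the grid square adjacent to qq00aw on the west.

PQ90xw

Longitude subsquare a = 0; −1 → -1, wraps to 23 = x, carry into square.
Longitude square 0; −1 → -1, wraps to 9, carry into field.
Longitude field Q = 16; −1 → 15 = P.
The latitude characters are unchanged.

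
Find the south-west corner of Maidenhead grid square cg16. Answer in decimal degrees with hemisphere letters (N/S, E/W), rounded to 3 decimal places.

24.000° S, 138.000° W

Field C=2, G=6: +2·20° lon, +6·10° lat → SW at lon -140°, lat -30°.
Square 1, 6: +1·2° lon, +6·1° lat → SW at lon -138°, lat -24°.
latitude 24.000° S, longitude 138.000° W.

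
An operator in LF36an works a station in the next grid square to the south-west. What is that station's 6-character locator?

LF26xm

Longitude subsquare a = 0; −1 → -1, wraps to 23 = x, carry into square.
Longitude square 3; −1 → 2.
Latitude subsquare n = 13; −1 → 12 = m.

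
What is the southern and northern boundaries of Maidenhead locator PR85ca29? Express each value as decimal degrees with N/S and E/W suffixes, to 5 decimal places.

85.03750° N, 85.04167° N

Field P=15, R=17: +15·20° lon, +17·10° lat → SW at lon 120°, lat 80°.
Square 8, 5: +8·2° lon, +5·1° lat → SW at lon 136°, lat 85°.
Subsquare c=2, a=0: +2·0.0833333° lon, +0·0.0416667° lat → SW at lon 136.167°, lat 85°.
Extended square 2, 9: +2·0.00833333° lon, +9·0.00416667° lat → SW at lon 136.183°, lat 85.0375°.
Cell spans 0.00833333° lon × 0.00416667° lat.
south 85.03750° N, north 85.04167° N.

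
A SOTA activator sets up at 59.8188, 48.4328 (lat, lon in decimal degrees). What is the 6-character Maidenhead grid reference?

LO49ft

Add 180° to longitude and 90° to latitude: 228.4328, 149.8188.
Field: lon ⌊228.4328/20⌋ = 11 → L; lat ⌊149.8188/10⌋ = 14 → O.
Square: lon ⌊8.4328/2⌋ = 4; lat ⌊9.8188/1⌋ = 9.
Subsquare: lon ⌊0.4328/0.0833333⌋ = 5 → f; lat ⌊0.8188/0.0416667⌋ = 19 → t.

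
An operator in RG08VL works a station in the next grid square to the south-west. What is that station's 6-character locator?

Longitude subsquare v = 21; −1 → 20 = u.
Latitude subsquare l = 11; −1 → 10 = k.

RG08uk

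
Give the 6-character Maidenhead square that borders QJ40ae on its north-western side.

QJ30xf

Longitude subsquare a = 0; −1 → -1, wraps to 23 = x, carry into square.
Longitude square 4; −1 → 3.
Latitude subsquare e = 4; +1 → 5 = f.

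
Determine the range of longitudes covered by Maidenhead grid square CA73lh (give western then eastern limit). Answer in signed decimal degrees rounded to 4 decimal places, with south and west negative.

Field C=2, A=0: +2·20° lon, +0·10° lat → SW at lon -140°, lat -90°.
Square 7, 3: +7·2° lon, +3·1° lat → SW at lon -126°, lat -87°.
Subsquare l=11, h=7: +11·0.0833333° lon, +7·0.0416667° lat → SW at lon -125.083°, lat -86.7083°.
Cell spans 0.0833333° lon × 0.0416667° lat.
west -125.0833, east -125.0000.

-125.0833, -125.0000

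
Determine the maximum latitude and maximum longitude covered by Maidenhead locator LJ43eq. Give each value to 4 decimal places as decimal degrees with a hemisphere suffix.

3.7083° N, 48.4167° E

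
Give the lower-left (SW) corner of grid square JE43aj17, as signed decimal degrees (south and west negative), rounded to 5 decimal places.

-46.59583, 8.00833

Field J=9, E=4: +9·20° lon, +4·10° lat → SW at lon 0°, lat -50°.
Square 4, 3: +4·2° lon, +3·1° lat → SW at lon 8°, lat -47°.
Subsquare a=0, j=9: +0·0.0833333° lon, +9·0.0416667° lat → SW at lon 8°, lat -46.625°.
Extended square 1, 7: +1·0.00833333° lon, +7·0.00416667° lat → SW at lon 8.00833°, lat -46.5958°.
latitude -46.59583, longitude 8.00833.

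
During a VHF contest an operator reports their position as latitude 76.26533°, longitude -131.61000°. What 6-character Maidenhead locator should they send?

CQ46eg

Offset from 180°W / 90°S: lon 48.3900°, lat 166.2653°.
Field (20°×10°, letters A–R): lon ⌊48.3900/20⌋ = 2 → C; lat ⌊166.2653/10⌋ = 16 → Q.
Square (2°×1°, digits 0–9): lon ⌊8.3900/2⌋ = 4; lat ⌊6.2653/1⌋ = 6.
Subsquare (5′×2.5′, letters a–x): lon ⌊0.3900/0.0833333⌋ = 4 → e; lat ⌊0.2653/0.0416667⌋ = 6 → g.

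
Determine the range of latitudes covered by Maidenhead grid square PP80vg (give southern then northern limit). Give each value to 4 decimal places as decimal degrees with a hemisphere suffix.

Field P=15, P=15: +15·20° lon, +15·10° lat → SW at lon 120°, lat 60°.
Square 8, 0: +8·2° lon, +0·1° lat → SW at lon 136°, lat 60°.
Subsquare v=21, g=6: +21·0.0833333° lon, +6·0.0416667° lat → SW at lon 137.75°, lat 60.25°.
Cell spans 0.0833333° lon × 0.0416667° lat.
south 60.2500° N, north 60.2917° N.

60.2500° N, 60.2917° N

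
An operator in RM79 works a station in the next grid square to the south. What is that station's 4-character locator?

RM78

Latitude square 9; −1 → 8.
The longitude characters are unchanged.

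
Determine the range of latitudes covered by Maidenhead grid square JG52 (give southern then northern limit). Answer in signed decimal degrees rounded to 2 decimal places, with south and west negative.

Field J=9, G=6: +9·20° lon, +6·10° lat → SW at lon 0°, lat -30°.
Square 5, 2: +5·2° lon, +2·1° lat → SW at lon 10°, lat -28°.
Cell spans 2° lon × 1° lat.
south -28.00, north -27.00.

-28.00, -27.00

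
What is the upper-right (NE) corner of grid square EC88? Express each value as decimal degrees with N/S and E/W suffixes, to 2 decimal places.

Field E=4, C=2: +4·20° lon, +2·10° lat → SW at lon -100°, lat -70°.
Square 8, 8: +8·2° lon, +8·1° lat → SW at lon -84°, lat -62°.
Cell spans 2° lon × 1° lat. NE corner is SW corner plus one full cell.
latitude 61.00° S, longitude 82.00° W.

61.00° S, 82.00° W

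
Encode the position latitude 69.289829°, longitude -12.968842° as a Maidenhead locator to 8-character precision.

IP39mg39

Shift to the Maidenhead origin (180°W, 90°S): lon 167.03116, lat 159.28983.
Field: 167.03116/20 → 8 → I, 159.28983/10 → 15 → P; chars IP.
Square: 7.03116/2 → 3, 9.28983/1 → 9; chars 39.
Subsquare: 1.03116/0.0833333 → 12 → m, 0.28983/0.0416667 → 6 → g; chars mg.
Extended square: 0.03116/0.00833333 → 3, 0.03983/0.00416667 → 9; chars 39.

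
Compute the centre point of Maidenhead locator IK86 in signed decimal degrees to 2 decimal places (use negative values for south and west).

16.50, -3.00

Field I=8, K=10: +8·20° lon, +10·10° lat → SW at lon -20°, lat 10°.
Square 8, 6: +8·2° lon, +6·1° lat → SW at lon -4°, lat 16°.
Cell spans 2° lon × 1° lat. Centre is SW corner plus half of each.
latitude 16.50, longitude -3.00.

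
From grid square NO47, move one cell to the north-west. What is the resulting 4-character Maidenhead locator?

Longitude square 4; −1 → 3.
Latitude square 7; +1 → 8.

NO38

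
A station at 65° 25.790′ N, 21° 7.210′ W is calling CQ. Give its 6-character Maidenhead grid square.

Offset from 180°W / 90°S: lon 158.8798°, lat 155.4298°.
Field (20°×10°, letters A–R): 158.8798/20 → 7 → H, 155.4298/10 → 15 → P; chars HP.
Square (2°×1°, digits 0–9): 18.8798/2 → 9, 5.4298/1 → 5; chars 95.
Subsquare (5′×2.5′, letters a–x): 0.8798/0.0833333 → 10 → k, 0.4298/0.0416667 → 10 → k; chars kk.

HP95kk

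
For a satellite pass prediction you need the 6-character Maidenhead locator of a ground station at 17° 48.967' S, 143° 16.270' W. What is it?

Offset from 180°W / 90°S: lon 36.7288°, lat 72.1839°.
Field: lon ⌊36.7288/20⌋ = 1 → B; lat ⌊72.1839/10⌋ = 7 → H.
Square: lon ⌊16.7288/2⌋ = 8; lat ⌊2.1839/1⌋ = 2.
Subsquare: lon ⌊0.7288/0.0833333⌋ = 8 → i; lat ⌊0.1839/0.0416667⌋ = 4 → e.

BH82ie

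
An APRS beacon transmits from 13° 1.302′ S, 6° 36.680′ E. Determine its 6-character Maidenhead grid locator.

Add 180° to longitude and 90° to latitude: 186.6113, 76.9783.
Field: lon ⌊186.6113/20⌋ = 9 → J; lat ⌊76.9783/10⌋ = 7 → H.
Square: lon ⌊6.6113/2⌋ = 3; lat ⌊6.9783/1⌋ = 6.
Subsquare: lon ⌊0.6113/0.0833333⌋ = 7 → h; lat ⌊0.9783/0.0416667⌋ = 23 → x.

JH36hx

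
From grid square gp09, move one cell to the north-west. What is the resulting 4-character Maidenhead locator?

FQ90

Longitude square 0; −1 → -1, wraps to 9, carry into field.
Longitude field G = 6; −1 → 5 = F.
Latitude square 9; +1 → 10, wraps to 0, carry into field.
Latitude field P = 15; +1 → 16 = Q.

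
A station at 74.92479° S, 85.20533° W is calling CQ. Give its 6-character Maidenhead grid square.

EB75jb

Shift to the Maidenhead origin (180°W, 90°S): lon 94.7947, lat 15.0752.
Field: lon ⌊94.7947/20⌋ = 4 → E; lat ⌊15.0752/10⌋ = 1 → B.
Square: lon ⌊14.7947/2⌋ = 7; lat ⌊5.0752/1⌋ = 5.
Subsquare: lon ⌊0.7947/0.0833333⌋ = 9 → j; lat ⌊0.0752/0.0416667⌋ = 1 → b.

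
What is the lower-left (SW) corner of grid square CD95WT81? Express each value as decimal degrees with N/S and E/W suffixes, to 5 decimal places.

54.20417° S, 120.10000° W

Field C=2, D=3: +2·20° lon, +3·10° lat → SW at lon -140°, lat -60°.
Square 9, 5: +9·2° lon, +5·1° lat → SW at lon -122°, lat -55°.
Subsquare w=22, t=19: +22·0.0833333° lon, +19·0.0416667° lat → SW at lon -120.167°, lat -54.2083°.
Extended square 8, 1: +8·0.00833333° lon, +1·0.00416667° lat → SW at lon -120.1°, lat -54.2042°.
latitude 54.20417° S, longitude 120.10000° W.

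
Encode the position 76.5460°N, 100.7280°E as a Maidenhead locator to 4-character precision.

Shift to the Maidenhead origin (180°W, 90°S): lon 280.73, lat 166.55.
Field: lon ⌊280.73/20⌋ = 14 → O; lat ⌊166.55/10⌋ = 16 → Q.
Square: lon ⌊0.73/2⌋ = 0; lat ⌊6.55/1⌋ = 6.

OQ06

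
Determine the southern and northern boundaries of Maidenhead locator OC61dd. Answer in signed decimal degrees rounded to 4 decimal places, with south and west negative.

-68.8750, -68.8333

Field O=14, C=2: +14·20° lon, +2·10° lat → SW at lon 100°, lat -70°.
Square 6, 1: +6·2° lon, +1·1° lat → SW at lon 112°, lat -69°.
Subsquare d=3, d=3: +3·0.0833333° lon, +3·0.0416667° lat → SW at lon 112.25°, lat -68.875°.
Cell spans 0.0833333° lon × 0.0416667° lat.
south -68.8750, north -68.8333.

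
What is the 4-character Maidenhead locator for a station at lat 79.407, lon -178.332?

AQ09

Shift to the Maidenhead origin (180°W, 90°S): lon 1.67, lat 169.41.
Field: 1.67/20 → 0 → A, 169.41/10 → 16 → Q; chars AQ.
Square: 1.67/2 → 0, 9.41/1 → 9; chars 09.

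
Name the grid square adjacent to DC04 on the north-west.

Longitude square 0; −1 → -1, wraps to 9, carry into field.
Longitude field D = 3; −1 → 2 = C.
Latitude square 4; +1 → 5.

CC95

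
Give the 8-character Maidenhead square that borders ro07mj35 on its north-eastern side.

Longitude extended square 3; +1 → 4.
Latitude extended square 5; +1 → 6.

RO07mj46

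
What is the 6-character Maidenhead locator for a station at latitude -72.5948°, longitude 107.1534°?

Offset from 180°W / 90°S: lon 287.1534°, lat 17.4052°.
Field: lon ⌊287.1534/20⌋ = 14 → O; lat ⌊17.4052/10⌋ = 1 → B.
Square: lon ⌊7.1534/2⌋ = 3; lat ⌊7.4052/1⌋ = 7.
Subsquare: lon ⌊1.1534/0.0833333⌋ = 13 → n; lat ⌊0.4052/0.0416667⌋ = 9 → j.

OB37nj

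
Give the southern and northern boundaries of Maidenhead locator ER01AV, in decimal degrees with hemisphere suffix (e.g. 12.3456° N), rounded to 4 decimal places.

Field E=4, R=17: +4·20° lon, +17·10° lat → SW at lon -100°, lat 80°.
Square 0, 1: +0·2° lon, +1·1° lat → SW at lon -100°, lat 81°.
Subsquare a=0, v=21: +0·0.0833333° lon, +21·0.0416667° lat → SW at lon -100°, lat 81.875°.
Cell spans 0.0833333° lon × 0.0416667° lat.
south 81.8750° N, north 81.9167° N.

81.8750° N, 81.9167° N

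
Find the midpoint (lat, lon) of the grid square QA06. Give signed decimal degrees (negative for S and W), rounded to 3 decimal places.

-83.500, 141.000

Field Q=16, A=0: +16·20° lon, +0·10° lat → SW at lon 140°, lat -90°.
Square 0, 6: +0·2° lon, +6·1° lat → SW at lon 140°, lat -84°.
Cell spans 2° lon × 1° lat. Centre is SW corner plus half of each.
latitude -83.500, longitude 141.000.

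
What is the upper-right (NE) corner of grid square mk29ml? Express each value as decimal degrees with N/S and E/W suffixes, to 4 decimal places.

19.5000° N, 65.0833° E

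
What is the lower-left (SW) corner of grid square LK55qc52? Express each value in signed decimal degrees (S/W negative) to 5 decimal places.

Field L=11, K=10: +11·20° lon, +10·10° lat → SW at lon 40°, lat 10°.
Square 5, 5: +5·2° lon, +5·1° lat → SW at lon 50°, lat 15°.
Subsquare q=16, c=2: +16·0.0833333° lon, +2·0.0416667° lat → SW at lon 51.3333°, lat 15.0833°.
Extended square 5, 2: +5·0.00833333° lon, +2·0.00416667° lat → SW at lon 51.375°, lat 15.0917°.
latitude 15.09167, longitude 51.37500.

15.09167, 51.37500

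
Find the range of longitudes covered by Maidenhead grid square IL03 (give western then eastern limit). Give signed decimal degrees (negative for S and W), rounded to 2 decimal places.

Field I=8, L=11: +8·20° lon, +11·10° lat → SW at lon -20°, lat 20°.
Square 0, 3: +0·2° lon, +3·1° lat → SW at lon -20°, lat 23°.
Cell spans 2° lon × 1° lat.
west -20.00, east -18.00.

-20.00, -18.00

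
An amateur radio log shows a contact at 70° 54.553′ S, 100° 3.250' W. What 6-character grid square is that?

Shift to the Maidenhead origin (180°W, 90°S): lon 79.9458, lat 19.0908.
Field: 79.9458/20 → 3 → D, 19.0908/10 → 1 → B; chars DB.
Square: 19.9458/2 → 9, 9.0908/1 → 9; chars 99.
Subsquare: 1.9458/0.0833333 → 23 → x, 0.0908/0.0416667 → 2 → c; chars xc.

DB99xc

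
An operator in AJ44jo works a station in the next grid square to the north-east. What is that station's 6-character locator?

AJ44kp

Longitude subsquare j = 9; +1 → 10 = k.
Latitude subsquare o = 14; +1 → 15 = p.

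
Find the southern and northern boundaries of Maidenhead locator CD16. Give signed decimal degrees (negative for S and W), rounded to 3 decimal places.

-54.000, -53.000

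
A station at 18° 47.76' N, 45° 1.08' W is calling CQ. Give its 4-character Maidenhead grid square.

GK78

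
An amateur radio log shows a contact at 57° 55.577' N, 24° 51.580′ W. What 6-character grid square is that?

Shift to the Maidenhead origin (180°W, 90°S): lon 155.1403, lat 147.9263.
Field: lon ⌊155.1403/20⌋ = 7 → H; lat ⌊147.9263/10⌋ = 14 → O.
Square: lon ⌊15.1403/2⌋ = 7; lat ⌊7.9263/1⌋ = 7.
Subsquare: lon ⌊1.1403/0.0833333⌋ = 13 → n; lat ⌊0.9263/0.0416667⌋ = 22 → w.

HO77nw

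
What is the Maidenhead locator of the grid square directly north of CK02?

Latitude square 2; +1 → 3.
The longitude characters are unchanged.

CK03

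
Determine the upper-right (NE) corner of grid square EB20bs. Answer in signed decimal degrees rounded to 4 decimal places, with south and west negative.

-79.2083, -95.8333

Field E=4, B=1: +4·20° lon, +1·10° lat → SW at lon -100°, lat -80°.
Square 2, 0: +2·2° lon, +0·1° lat → SW at lon -96°, lat -80°.
Subsquare b=1, s=18: +1·0.0833333° lon, +18·0.0416667° lat → SW at lon -95.9167°, lat -79.25°.
Cell spans 0.0833333° lon × 0.0416667° lat. NE corner is SW corner plus one full cell.
latitude -79.2083, longitude -95.8333.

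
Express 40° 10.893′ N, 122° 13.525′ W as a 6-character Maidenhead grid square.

CN80ve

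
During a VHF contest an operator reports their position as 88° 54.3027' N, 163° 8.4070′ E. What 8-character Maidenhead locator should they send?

Offset from 180°W / 90°S: lon 343.14012°, lat 178.90505°.
Field (20°×10°, letters A–R): 343.14012/20 → 17 → R, 178.90505/10 → 17 → R; chars RR.
Square (2°×1°, digits 0–9): 3.14012/2 → 1, 8.90505/1 → 8; chars 18.
Subsquare (5′×2.5′, letters a–x): 1.14012/0.0833333 → 13 → n, 0.90505/0.0416667 → 21 → v; chars nv.
Extended square (30″×15″, digits 0–9): 0.05678/0.00833333 → 6, 0.03005/0.00416667 → 7; chars 67.

RR18nv67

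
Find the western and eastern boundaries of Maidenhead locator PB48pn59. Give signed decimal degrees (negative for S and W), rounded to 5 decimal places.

Field P=15, B=1: +15·20° lon, +1·10° lat → SW at lon 120°, lat -80°.
Square 4, 8: +4·2° lon, +8·1° lat → SW at lon 128°, lat -72°.
Subsquare p=15, n=13: +15·0.0833333° lon, +13·0.0416667° lat → SW at lon 129.25°, lat -71.4583°.
Extended square 5, 9: +5·0.00833333° lon, +9·0.00416667° lat → SW at lon 129.292°, lat -71.4208°.
Cell spans 0.00833333° lon × 0.00416667° lat.
west 129.29167, east 129.30000.

129.29167, 129.30000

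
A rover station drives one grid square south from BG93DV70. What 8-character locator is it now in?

Latitude extended square 0; −1 → -1, wraps to 9, carry into subsquare.
Latitude subsquare v = 21; −1 → 20 = u.
The longitude characters are unchanged.

BG93du79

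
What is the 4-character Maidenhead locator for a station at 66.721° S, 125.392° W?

Add 180° to longitude and 90° to latitude: 54.61, 23.28.
Field: lon ⌊54.61/20⌋ = 2 → C; lat ⌊23.28/10⌋ = 2 → C.
Square: lon ⌊14.61/2⌋ = 7; lat ⌊3.28/1⌋ = 3.

CC73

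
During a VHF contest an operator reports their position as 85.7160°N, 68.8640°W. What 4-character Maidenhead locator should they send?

Shift to the Maidenhead origin (180°W, 90°S): lon 111.14, lat 175.72.
Field (20°×10°, letters A–R): 111.14/20 → 5 → F, 175.72/10 → 17 → R; chars FR.
Square (2°×1°, digits 0–9): 11.14/2 → 5, 5.72/1 → 5; chars 55.

FR55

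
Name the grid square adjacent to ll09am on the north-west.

KL99xn

Longitude subsquare a = 0; −1 → -1, wraps to 23 = x, carry into square.
Longitude square 0; −1 → -1, wraps to 9, carry into field.
Longitude field L = 11; −1 → 10 = K.
Latitude subsquare m = 12; +1 → 13 = n.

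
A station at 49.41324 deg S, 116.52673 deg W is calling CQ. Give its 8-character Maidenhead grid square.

DE10ro60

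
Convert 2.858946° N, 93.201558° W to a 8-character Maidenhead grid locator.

Add 180° to longitude and 90° to latitude: 86.79844, 92.85895.
Field: lon ⌊86.79844/20⌋ = 4 → E; lat ⌊92.85895/10⌋ = 9 → J.
Square: lon ⌊6.79844/2⌋ = 3; lat ⌊2.85895/1⌋ = 2.
Subsquare: lon ⌊0.79844/0.0833333⌋ = 9 → j; lat ⌊0.85895/0.0416667⌋ = 20 → u.
Extended square: lon ⌊0.04844/0.00833333⌋ = 5; lat ⌊0.02561/0.00416667⌋ = 6.

EJ32ju56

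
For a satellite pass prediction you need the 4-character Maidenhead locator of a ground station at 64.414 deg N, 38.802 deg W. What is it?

Shift to the Maidenhead origin (180°W, 90°S): lon 141.20, lat 154.41.
Field: lon ⌊141.20/20⌋ = 7 → H; lat ⌊154.41/10⌋ = 15 → P.
Square: lon ⌊1.20/2⌋ = 0; lat ⌊4.41/1⌋ = 4.

HP04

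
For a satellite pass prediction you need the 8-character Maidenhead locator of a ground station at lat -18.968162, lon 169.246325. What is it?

Add 180° to longitude and 90° to latitude: 349.24633, 71.03184.
Field: 349.24633/20 → 17 → R, 71.03184/10 → 7 → H; chars RH.
Square: 9.24633/2 → 4, 1.03184/1 → 1; chars 41.
Subsquare: 1.24633/0.0833333 → 14 → o, 0.03184/0.0416667 → 0 → a; chars oa.
Extended square: 0.07966/0.00833333 → 9, 0.03184/0.00416667 → 7; chars 97.

RH41oa97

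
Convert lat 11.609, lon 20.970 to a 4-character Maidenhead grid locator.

Shift to the Maidenhead origin (180°W, 90°S): lon 200.97, lat 101.61.
Field: 200.97/20 → 10 → K, 101.61/10 → 10 → K; chars KK.
Square: 0.97/2 → 0, 1.61/1 → 1; chars 01.

KK01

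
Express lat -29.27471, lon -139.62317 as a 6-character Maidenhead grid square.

CG00er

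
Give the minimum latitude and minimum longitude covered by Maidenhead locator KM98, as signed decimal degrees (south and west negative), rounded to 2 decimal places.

38.00, 38.00

Field K=10, M=12: +10·20° lon, +12·10° lat → SW at lon 20°, lat 30°.
Square 9, 8: +9·2° lon, +8·1° lat → SW at lon 38°, lat 38°.
latitude 38.00, longitude 38.00.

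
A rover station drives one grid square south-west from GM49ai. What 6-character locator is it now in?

Longitude subsquare a = 0; −1 → -1, wraps to 23 = x, carry into square.
Longitude square 4; −1 → 3.
Latitude subsquare i = 8; −1 → 7 = h.

GM39xh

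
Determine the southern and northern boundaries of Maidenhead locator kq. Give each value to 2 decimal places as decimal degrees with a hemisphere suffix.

70.00° N, 80.00° N

Field K=10, Q=16: +10·20° lon, +16·10° lat → SW at lon 20°, lat 70°.
Cell spans 20° lon × 10° lat.
south 70.00° N, north 80.00° N.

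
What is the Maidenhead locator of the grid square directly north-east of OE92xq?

PE02ar

Longitude subsquare x = 23; +1 → 24, wraps to 0 = a, carry into square.
Longitude square 9; +1 → 10, wraps to 0, carry into field.
Longitude field O = 14; +1 → 15 = P.
Latitude subsquare q = 16; +1 → 17 = r.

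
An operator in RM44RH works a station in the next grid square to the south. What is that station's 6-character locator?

Latitude subsquare h = 7; −1 → 6 = g.
The longitude characters are unchanged.

RM44rg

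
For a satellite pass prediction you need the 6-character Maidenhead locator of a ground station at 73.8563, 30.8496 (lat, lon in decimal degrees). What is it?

KQ53ku

Shift to the Maidenhead origin (180°W, 90°S): lon 210.8496, lat 163.8563.
Field (20°×10°, letters A–R): 210.8496/20 → 10 → K, 163.8563/10 → 16 → Q; chars KQ.
Square (2°×1°, digits 0–9): 10.8496/2 → 5, 3.8563/1 → 3; chars 53.
Subsquare (5′×2.5′, letters a–x): 0.8496/0.0833333 → 10 → k, 0.8563/0.0416667 → 20 → u; chars ku.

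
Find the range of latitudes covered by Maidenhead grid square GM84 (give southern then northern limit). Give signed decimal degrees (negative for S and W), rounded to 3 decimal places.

Field G=6, M=12: +6·20° lon, +12·10° lat → SW at lon -60°, lat 30°.
Square 8, 4: +8·2° lon, +4·1° lat → SW at lon -44°, lat 34°.
Cell spans 2° lon × 1° lat.
south 34.000, north 35.000.

34.000, 35.000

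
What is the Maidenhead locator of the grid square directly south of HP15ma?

HP14mx

Latitude subsquare a = 0; −1 → -1, wraps to 23 = x, carry into square.
Latitude square 5; −1 → 4.
The longitude characters are unchanged.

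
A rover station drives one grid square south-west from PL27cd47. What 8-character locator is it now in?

PL27cd36

Longitude extended square 4; −1 → 3.
Latitude extended square 7; −1 → 6.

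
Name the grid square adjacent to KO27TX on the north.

KO28ta

Latitude subsquare x = 23; +1 → 24, wraps to 0 = a, carry into square.
Latitude square 7; +1 → 8.
The longitude characters are unchanged.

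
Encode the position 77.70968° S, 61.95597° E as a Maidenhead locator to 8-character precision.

MB02xg49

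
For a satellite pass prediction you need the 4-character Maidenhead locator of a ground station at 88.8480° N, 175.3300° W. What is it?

Add 180° to longitude and 90° to latitude: 4.67, 178.85.
Field: 4.67/20 → 0 → A, 178.85/10 → 17 → R; chars AR.
Square: 4.67/2 → 2, 8.85/1 → 8; chars 28.

AR28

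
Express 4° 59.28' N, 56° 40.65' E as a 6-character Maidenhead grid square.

LJ84ix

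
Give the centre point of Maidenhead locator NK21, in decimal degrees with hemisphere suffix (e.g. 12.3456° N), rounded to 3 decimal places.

11.500° N, 85.000° E

Field N=13, K=10: +13·20° lon, +10·10° lat → SW at lon 80°, lat 10°.
Square 2, 1: +2·2° lon, +1·1° lat → SW at lon 84°, lat 11°.
Cell spans 2° lon × 1° lat. Centre is SW corner plus half of each.
latitude 11.500° N, longitude 85.000° E.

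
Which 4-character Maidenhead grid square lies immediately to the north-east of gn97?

Longitude square 9; +1 → 10, wraps to 0, carry into field.
Longitude field G = 6; +1 → 7 = H.
Latitude square 7; +1 → 8.

HN08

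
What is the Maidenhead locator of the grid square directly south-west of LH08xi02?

Longitude extended square 0; −1 → -1, wraps to 9, carry into subsquare.
Longitude subsquare x = 23; −1 → 22 = w.
Latitude extended square 2; −1 → 1.

LH08wi91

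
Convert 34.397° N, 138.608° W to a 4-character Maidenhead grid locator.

Add 180° to longitude and 90° to latitude: 41.39, 124.40.
Field (20°×10°, letters A–R): lon ⌊41.39/20⌋ = 2 → C; lat ⌊124.40/10⌋ = 12 → M.
Square (2°×1°, digits 0–9): lon ⌊1.39/2⌋ = 0; lat ⌊4.40/1⌋ = 4.

CM04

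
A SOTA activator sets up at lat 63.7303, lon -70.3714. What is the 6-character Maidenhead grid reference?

FP43tr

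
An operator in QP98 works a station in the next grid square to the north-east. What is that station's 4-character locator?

RP09

Longitude square 9; +1 → 10, wraps to 0, carry into field.
Longitude field Q = 16; +1 → 17 = R.
Latitude square 8; +1 → 9.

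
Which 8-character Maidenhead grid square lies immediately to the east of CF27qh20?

CF27qh30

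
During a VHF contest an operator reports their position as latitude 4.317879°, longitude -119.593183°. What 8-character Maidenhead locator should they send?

DJ04eh86

Add 180° to longitude and 90° to latitude: 60.40682, 94.31788.
Field: 60.40682/20 → 3 → D, 94.31788/10 → 9 → J; chars DJ.
Square: 0.40682/2 → 0, 4.31788/1 → 4; chars 04.
Subsquare: 0.40682/0.0833333 → 4 → e, 0.31788/0.0416667 → 7 → h; chars eh.
Extended square: 0.07348/0.00833333 → 8, 0.02621/0.00416667 → 6; chars 86.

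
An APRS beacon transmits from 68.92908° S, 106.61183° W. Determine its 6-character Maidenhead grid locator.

Offset from 180°W / 90°S: lon 73.3882°, lat 21.0709°.
Field: lon ⌊73.3882/20⌋ = 3 → D; lat ⌊21.0709/10⌋ = 2 → C.
Square: lon ⌊13.3882/2⌋ = 6; lat ⌊1.0709/1⌋ = 1.
Subsquare: lon ⌊1.3882/0.0833333⌋ = 16 → q; lat ⌊0.0709/0.0416667⌋ = 1 → b.

DC61qb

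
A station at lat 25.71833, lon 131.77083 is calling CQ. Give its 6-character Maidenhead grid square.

PL55vr

Offset from 180°W / 90°S: lon 311.7708°, lat 115.7183°.
Field: 311.7708/20 → 15 → P, 115.7183/10 → 11 → L; chars PL.
Square: 11.7708/2 → 5, 5.7183/1 → 5; chars 55.
Subsquare: 1.7708/0.0833333 → 21 → v, 0.7183/0.0416667 → 17 → r; chars vr.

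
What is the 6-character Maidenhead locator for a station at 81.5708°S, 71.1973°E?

MA58ok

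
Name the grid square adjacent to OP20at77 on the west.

OP20at67

Longitude extended square 7; −1 → 6.
The latitude characters are unchanged.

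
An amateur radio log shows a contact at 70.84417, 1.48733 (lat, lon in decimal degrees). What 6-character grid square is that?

JQ00ru

Offset from 180°W / 90°S: lon 181.4873°, lat 160.8442°.
Field: 181.4873/20 → 9 → J, 160.8442/10 → 16 → Q; chars JQ.
Square: 1.4873/2 → 0, 0.8442/1 → 0; chars 00.
Subsquare: 1.4873/0.0833333 → 17 → r, 0.8442/0.0416667 → 20 → u; chars ru.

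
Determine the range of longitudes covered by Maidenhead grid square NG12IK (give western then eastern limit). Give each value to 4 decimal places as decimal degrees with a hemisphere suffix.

82.6667° E, 82.7500° E

Field N=13, G=6: +13·20° lon, +6·10° lat → SW at lon 80°, lat -30°.
Square 1, 2: +1·2° lon, +2·1° lat → SW at lon 82°, lat -28°.
Subsquare i=8, k=10: +8·0.0833333° lon, +10·0.0416667° lat → SW at lon 82.6667°, lat -27.5833°.
Cell spans 0.0833333° lon × 0.0416667° lat.
west 82.6667° E, east 82.7500° E.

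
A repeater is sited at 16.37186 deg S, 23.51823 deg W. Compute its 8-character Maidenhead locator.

Add 180° to longitude and 90° to latitude: 156.48177, 73.62814.
Field (20°×10°, letters A–R): lon ⌊156.48177/20⌋ = 7 → H; lat ⌊73.62814/10⌋ = 7 → H.
Square (2°×1°, digits 0–9): lon ⌊16.48177/2⌋ = 8; lat ⌊3.62814/1⌋ = 3.
Subsquare (5′×2.5′, letters a–x): lon ⌊0.48177/0.0833333⌋ = 5 → f; lat ⌊0.62814/0.0416667⌋ = 15 → p.
Extended square (30″×15″, digits 0–9): lon ⌊0.06510/0.00833333⌋ = 7; lat ⌊0.00314/0.00416667⌋ = 0.

HH83fp70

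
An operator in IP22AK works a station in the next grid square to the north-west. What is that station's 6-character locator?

Longitude subsquare a = 0; −1 → -1, wraps to 23 = x, carry into square.
Longitude square 2; −1 → 1.
Latitude subsquare k = 10; +1 → 11 = l.

IP12xl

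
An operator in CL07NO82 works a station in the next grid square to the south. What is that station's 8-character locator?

Latitude extended square 2; −1 → 1.
The longitude characters are unchanged.

CL07no81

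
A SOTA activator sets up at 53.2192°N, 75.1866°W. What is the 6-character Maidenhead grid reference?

FO23jf

Add 180° to longitude and 90° to latitude: 104.8134, 143.2192.
Field: 104.8134/20 → 5 → F, 143.2192/10 → 14 → O; chars FO.
Square: 4.8134/2 → 2, 3.2192/1 → 3; chars 23.
Subsquare: 0.8134/0.0833333 → 9 → j, 0.2192/0.0416667 → 5 → f; chars jf.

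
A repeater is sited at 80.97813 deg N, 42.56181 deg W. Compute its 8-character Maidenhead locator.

GR80rx24

Shift to the Maidenhead origin (180°W, 90°S): lon 137.43819, lat 170.97813.
Field (20°×10°, letters A–R): 137.43819/20 → 6 → G, 170.97813/10 → 17 → R; chars GR.
Square (2°×1°, digits 0–9): 17.43819/2 → 8, 0.97813/1 → 0; chars 80.
Subsquare (5′×2.5′, letters a–x): 1.43819/0.0833333 → 17 → r, 0.97813/0.0416667 → 23 → x; chars rx.
Extended square (30″×15″, digits 0–9): 0.02152/0.00833333 → 2, 0.01980/0.00416667 → 4; chars 24.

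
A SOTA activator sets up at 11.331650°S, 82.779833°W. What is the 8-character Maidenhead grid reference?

Shift to the Maidenhead origin (180°W, 90°S): lon 97.22017, lat 78.66835.
Field: lon ⌊97.22017/20⌋ = 4 → E; lat ⌊78.66835/10⌋ = 7 → H.
Square: lon ⌊17.22017/2⌋ = 8; lat ⌊8.66835/1⌋ = 8.
Subsquare: lon ⌊1.22017/0.0833333⌋ = 14 → o; lat ⌊0.66835/0.0416667⌋ = 16 → q.
Extended square: lon ⌊0.05350/0.00833333⌋ = 6; lat ⌊0.00168/0.00416667⌋ = 0.

EH88oq60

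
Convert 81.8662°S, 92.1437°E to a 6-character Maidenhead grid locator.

NA68bd

Add 180° to longitude and 90° to latitude: 272.1437, 8.1338.
Field: 272.1437/20 → 13 → N, 8.1338/10 → 0 → A; chars NA.
Square: 12.1437/2 → 6, 8.1338/1 → 8; chars 68.
Subsquare: 0.1437/0.0833333 → 1 → b, 0.1338/0.0416667 → 3 → d; chars bd.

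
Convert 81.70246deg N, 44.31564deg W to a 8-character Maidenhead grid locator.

GR71uq28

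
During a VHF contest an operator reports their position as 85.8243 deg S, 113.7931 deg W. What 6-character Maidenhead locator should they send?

DA34ce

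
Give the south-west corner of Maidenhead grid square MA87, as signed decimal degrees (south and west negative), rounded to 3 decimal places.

-83.000, 76.000

Field M=12, A=0: +12·20° lon, +0·10° lat → SW at lon 60°, lat -90°.
Square 8, 7: +8·2° lon, +7·1° lat → SW at lon 76°, lat -83°.
latitude -83.000, longitude 76.000.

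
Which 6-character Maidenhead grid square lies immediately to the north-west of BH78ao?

BH68xp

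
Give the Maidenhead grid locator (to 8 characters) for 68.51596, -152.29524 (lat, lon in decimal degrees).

Offset from 180°W / 90°S: lon 27.70476°, lat 158.51596°.
Field (20°×10°, letters A–R): 27.70476/20 → 1 → B, 158.51596/10 → 15 → P; chars BP.
Square (2°×1°, digits 0–9): 7.70476/2 → 3, 8.51596/1 → 8; chars 38.
Subsquare (5′×2.5′, letters a–x): 1.70476/0.0833333 → 20 → u, 0.51596/0.0416667 → 12 → m; chars um.
Extended square (30″×15″, digits 0–9): 0.03809/0.00833333 → 4, 0.01596/0.00416667 → 3; chars 43.

BP38um43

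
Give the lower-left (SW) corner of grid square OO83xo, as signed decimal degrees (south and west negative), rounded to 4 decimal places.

53.5833, 117.9167

Field O=14, O=14: +14·20° lon, +14·10° lat → SW at lon 100°, lat 50°.
Square 8, 3: +8·2° lon, +3·1° lat → SW at lon 116°, lat 53°.
Subsquare x=23, o=14: +23·0.0833333° lon, +14·0.0416667° lat → SW at lon 117.917°, lat 53.5833°.
latitude 53.5833, longitude 117.9167.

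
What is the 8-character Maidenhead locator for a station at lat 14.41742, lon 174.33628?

Offset from 180°W / 90°S: lon 354.33628°, lat 104.41742°.
Field: 354.33628/20 → 17 → R, 104.41742/10 → 10 → K; chars RK.
Square: 14.33628/2 → 7, 4.41742/1 → 4; chars 74.
Subsquare: 0.33628/0.0833333 → 4 → e, 0.41742/0.0416667 → 10 → k; chars ek.
Extended square: 0.00295/0.00833333 → 0, 0.00075/0.00416667 → 0; chars 00.

RK74ek00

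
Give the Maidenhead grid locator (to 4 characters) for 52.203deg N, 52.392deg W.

GO32

Shift to the Maidenhead origin (180°W, 90°S): lon 127.61, lat 142.20.
Field: lon ⌊127.61/20⌋ = 6 → G; lat ⌊142.20/10⌋ = 14 → O.
Square: lon ⌊7.61/2⌋ = 3; lat ⌊2.20/1⌋ = 2.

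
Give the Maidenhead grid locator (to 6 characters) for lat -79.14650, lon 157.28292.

Offset from 180°W / 90°S: lon 337.2829°, lat 10.8535°.
Field (20°×10°, letters A–R): lon ⌊337.2829/20⌋ = 16 → Q; lat ⌊10.8535/10⌋ = 1 → B.
Square (2°×1°, digits 0–9): lon ⌊17.2829/2⌋ = 8; lat ⌊0.8535/1⌋ = 0.
Subsquare (5′×2.5′, letters a–x): lon ⌊1.2829/0.0833333⌋ = 15 → p; lat ⌊0.8535/0.0416667⌋ = 20 → u.

QB80pu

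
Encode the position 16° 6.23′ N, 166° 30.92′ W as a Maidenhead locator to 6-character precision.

AK66rc

Offset from 180°W / 90°S: lon 13.4847°, lat 106.1038°.
Field: lon ⌊13.4847/20⌋ = 0 → A; lat ⌊106.1038/10⌋ = 10 → K.
Square: lon ⌊13.4847/2⌋ = 6; lat ⌊6.1038/1⌋ = 6.
Subsquare: lon ⌊1.4847/0.0833333⌋ = 17 → r; lat ⌊0.1038/0.0416667⌋ = 2 → c.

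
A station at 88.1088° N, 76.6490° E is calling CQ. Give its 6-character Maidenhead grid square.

Add 180° to longitude and 90° to latitude: 256.6490, 178.1088.
Field: lon ⌊256.6490/20⌋ = 12 → M; lat ⌊178.1088/10⌋ = 17 → R.
Square: lon ⌊16.6490/2⌋ = 8; lat ⌊8.1088/1⌋ = 8.
Subsquare: lon ⌊0.6490/0.0833333⌋ = 7 → h; lat ⌊0.1088/0.0416667⌋ = 2 → c.

MR88hc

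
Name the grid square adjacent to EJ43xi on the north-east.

EJ53aj

Longitude subsquare x = 23; +1 → 24, wraps to 0 = a, carry into square.
Longitude square 4; +1 → 5.
Latitude subsquare i = 8; +1 → 9 = j.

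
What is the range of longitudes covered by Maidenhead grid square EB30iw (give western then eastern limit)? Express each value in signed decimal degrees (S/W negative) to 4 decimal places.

-93.3333, -93.2500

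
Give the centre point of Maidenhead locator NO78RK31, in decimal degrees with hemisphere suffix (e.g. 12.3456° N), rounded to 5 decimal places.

58.42292° N, 95.44583° E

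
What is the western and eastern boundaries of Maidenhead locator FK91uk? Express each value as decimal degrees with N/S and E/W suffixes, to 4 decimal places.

Field F=5, K=10: +5·20° lon, +10·10° lat → SW at lon -80°, lat 10°.
Square 9, 1: +9·2° lon, +1·1° lat → SW at lon -62°, lat 11°.
Subsquare u=20, k=10: +20·0.0833333° lon, +10·0.0416667° lat → SW at lon -60.3333°, lat 11.4167°.
Cell spans 0.0833333° lon × 0.0416667° lat.
west 60.3333° W, east 60.2500° W.

60.3333° W, 60.2500° W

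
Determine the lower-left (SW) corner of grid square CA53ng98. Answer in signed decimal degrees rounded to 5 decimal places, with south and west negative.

Field C=2, A=0: +2·20° lon, +0·10° lat → SW at lon -140°, lat -90°.
Square 5, 3: +5·2° lon, +3·1° lat → SW at lon -130°, lat -87°.
Subsquare n=13, g=6: +13·0.0833333° lon, +6·0.0416667° lat → SW at lon -128.917°, lat -86.75°.
Extended square 9, 8: +9·0.00833333° lon, +8·0.00416667° lat → SW at lon -128.842°, lat -86.7167°.
latitude -86.71667, longitude -128.84167.

-86.71667, -128.84167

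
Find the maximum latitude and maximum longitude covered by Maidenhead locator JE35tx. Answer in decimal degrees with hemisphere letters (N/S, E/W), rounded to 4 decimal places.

44.0000° S, 7.6667° E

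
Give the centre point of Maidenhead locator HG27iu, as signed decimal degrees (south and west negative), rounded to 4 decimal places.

-22.1458, -35.2917

Field H=7, G=6: +7·20° lon, +6·10° lat → SW at lon -40°, lat -30°.
Square 2, 7: +2·2° lon, +7·1° lat → SW at lon -36°, lat -23°.
Subsquare i=8, u=20: +8·0.0833333° lon, +20·0.0416667° lat → SW at lon -35.3333°, lat -22.1667°.
Cell spans 0.0833333° lon × 0.0416667° lat. Centre is SW corner plus half of each.
latitude -22.1458, longitude -35.2917.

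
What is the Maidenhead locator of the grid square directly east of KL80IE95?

Longitude extended square 9; +1 → 10, wraps to 0, carry into subsquare.
Longitude subsquare i = 8; +1 → 9 = j.
The latitude characters are unchanged.

KL80je05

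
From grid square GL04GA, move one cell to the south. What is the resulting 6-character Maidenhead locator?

Latitude subsquare a = 0; −1 → -1, wraps to 23 = x, carry into square.
Latitude square 4; −1 → 3.
The longitude characters are unchanged.

GL03gx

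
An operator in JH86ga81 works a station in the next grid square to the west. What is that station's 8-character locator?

JH86ga71

Longitude extended square 8; −1 → 7.
The latitude characters are unchanged.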